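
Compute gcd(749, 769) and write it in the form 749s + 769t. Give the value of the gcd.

Repeated division:
769 = 1*749 + 20
749 = 37*20 + 9
20 = 2*9 + 2
9 = 4*2 + 1
2 = 2*1 + 0
gcd(749, 769) = 1.
Express as a combination:
1 = 9 − 4·2
1 = −4·20 + 9·9
1 = 9·749 − 337·20
1 = −337·769 + 346·749
So 1 = (-337)·769 + (346)·749.

1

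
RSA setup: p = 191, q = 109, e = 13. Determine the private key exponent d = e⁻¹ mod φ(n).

3157

φ(n) = (p−1)(q−1) = 190·108 = 20520.
Need d with 13·d ≡ 1 (mod 20520). Apply the extended Euclidean algorithm:
20520 = 1578*13 + 6
13 = 2*6 + 1
6 = 6*1 + 0
Back-substitute:
1 = 13 − 2·6
1 = −2·20520 + 3157·13
So 13·3157 ≡ 1 (mod 20520), hence d = 3157.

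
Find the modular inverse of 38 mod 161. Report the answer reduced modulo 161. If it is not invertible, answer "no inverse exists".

89

Apply the Euclidean algorithm to 161 and 38:
161 = 4*38 + 9
38 = 4*9 + 2
9 = 4*2 + 1
2 = 2*1 + 0
gcd = 1, so the inverse exists. Back-substitute:
1 = 9 − 4·2
1 = −4·38 + 17·9
1 = 17·161 − 72·38
Hence 38⁻¹ ≡ -72 ≡ 89 (mod 161).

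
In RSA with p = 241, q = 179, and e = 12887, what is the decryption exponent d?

29543

φ(n) = (p−1)(q−1) = 240·178 = 42720.
Need d with 12887·d ≡ 1 (mod 42720). Apply the extended Euclidean algorithm:
42720 = 3*12887 + 4059
12887 = 3*4059 + 710
4059 = 5*710 + 509
710 = 1*509 + 201
509 = 2*201 + 107
201 = 1*107 + 94
107 = 1*94 + 13
94 = 7*13 + 3
13 = 4*3 + 1
3 = 3*1 + 0
Back-substitute:
1 = 13 − 4·3
1 = −4·94 + 29·13
1 = 29·107 − 33·94
1 = −33·201 + 62·107
1 = 62·509 − 157·201
1 = −157·710 + 219·509
1 = 219·4059 − 1252·710
1 = −1252·12887 + 3975·4059
1 = 3975·42720 − 13177·12887
So 12887·(-13177) ≡ 1 (mod 42720), hence d ≡ -13177 ≡ 29543 (mod 42720).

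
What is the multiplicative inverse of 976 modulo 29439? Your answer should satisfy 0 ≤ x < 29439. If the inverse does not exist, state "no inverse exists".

Run Euclid on (29439, 976):
29439 = 30·976 + 159
976 = 6·159 + 22
159 = 7·22 + 5
22 = 4·5 + 2
5 = 2·2 + 1
2 = 2·1 + 0
gcd = 1, so the inverse exists. Back-substitute:
1 = 5 − 2·2
1 = −2·22 + 9·5
1 = 9·159 − 65·22
1 = −65·976 + 399·159
1 = 399·29439 − 12035·976
So 976·(-12035) ≡ 1 (mod 29439), and -12035 ≡ 17404 (mod 29439).

17404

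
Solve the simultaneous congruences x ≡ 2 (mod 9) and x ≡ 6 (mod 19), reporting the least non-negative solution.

101

Write x = 2 + 9·k. Then 9·k ≡ 6 − 2 ≡ 4 (mod 19).
Need 9⁻¹ mod 19. Extended Euclid on (19, 9):
19 = 2*9 + 1
9 = 9*1 + 0
Back-substitute:
1 = 19 − 2·9
9⁻¹ ≡ 17 (mod 19), so k ≡ 17·4 ≡ 11 (mod 19).
x = 2 + 9·11 = 101.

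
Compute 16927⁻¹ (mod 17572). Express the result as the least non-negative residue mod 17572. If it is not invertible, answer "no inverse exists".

13431

Extended Euclidean algorithm:
17572 = 1*16927 + 645
16927 = 26*645 + 157
645 = 4*157 + 17
157 = 9*17 + 4
17 = 4*4 + 1
4 = 4*1 + 0
gcd = 1, so the inverse exists. Back-substitute:
1 = 17 − 4·4
1 = −4·157 + 37·17
1 = 37·645 − 152·157
1 = −152·16927 + 3989·645
1 = 3989·17572 − 4141·16927
So 16927·(-4141) ≡ 1 (mod 17572), and -4141 ≡ 13431 (mod 17572).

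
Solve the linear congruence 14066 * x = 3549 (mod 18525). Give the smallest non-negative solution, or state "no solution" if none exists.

First find gcd(14066, 18525):
18525 = 1·14066 + 4459
14066 = 3·4459 + 689
4459 = 6·689 + 325
689 = 2·325 + 39
325 = 8·39 + 13
39 = 3·13 + 0
gcd = 13 and 13 | 3549, so solutions exist. Divide through by 13: 1082x ≡ 273 (mod 1425).
Now find 1082⁻¹ mod 1425:
1425 = 1×1082 + 343
1082 = 3×343 + 53
343 = 6×53 + 25
53 = 2×25 + 3
25 = 8×3 + 1
3 = 3×1 + 0
Back-substitute:
1 = 25 − 8·3
1 = −8·53 + 17·25
1 = 17·343 − 110·53
1 = −110·1082 + 347·343
1 = 347·1425 − 457·1082
So 1082·(-457) ≡ 1 (mod 1425), i.e. 1082⁻¹ ≡ 968.
Then x ≡ 968·273 ≡ 639 (mod 1425); the smallest non-negative solution is x = 639.

639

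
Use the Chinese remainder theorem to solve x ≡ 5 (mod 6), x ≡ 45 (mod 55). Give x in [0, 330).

155

Write x = 5 + 6·k. Then 6·k ≡ 45 − 5 ≡ 40 (mod 55).
Need 6⁻¹ mod 55. Extended Euclid on (55, 6):
55 = 9·6 + 1
6 = 6·1 + 0
Back-substitute:
1 = 55 − 9·6
6⁻¹ ≡ 46 (mod 55), so k ≡ 46·40 ≡ 25 (mod 55).
x = 5 + 6·25 = 155.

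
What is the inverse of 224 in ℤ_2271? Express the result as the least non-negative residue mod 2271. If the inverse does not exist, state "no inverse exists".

659

Run Euclid on (2271, 224):
2271 = 10·224 + 31
224 = 7·31 + 7
31 = 4·7 + 3
7 = 2·3 + 1
3 = 3·1 + 0
gcd = 1, so the inverse exists. Back-substitute:
1 = 7 − 2·3
1 = −2·31 + 9·7
1 = 9·224 − 65·31
1 = −65·2271 + 659·224
So 224·659 ≡ 1 (mod 2271).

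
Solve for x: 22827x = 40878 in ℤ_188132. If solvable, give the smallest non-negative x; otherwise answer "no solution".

no solution

gcd(22827, 188132):
188132 = 8·22827 + 5516
22827 = 4·5516 + 763
5516 = 7·763 + 175
763 = 4·175 + 63
175 = 2·63 + 49
63 = 1·49 + 14
49 = 3·14 + 7
14 = 2·7 + 0
gcd = 7, but 7 ∤ 40878, so the congruence has no solution.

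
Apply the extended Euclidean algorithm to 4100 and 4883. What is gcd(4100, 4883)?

Repeated division:
4883 = 1*4100 + 783
4100 = 5*783 + 185
783 = 4*185 + 43
185 = 4*43 + 13
43 = 3*13 + 4
13 = 3*4 + 1
4 = 4*1 + 0
gcd(4100, 4883) = 1.
Working backward:
1 = 13 − 3·4
1 = −3·43 + 10·13
1 = 10·185 − 43·43
1 = −43·783 + 182·185
1 = 182·4100 − 953·783
1 = −953·4883 + 1135·4100
So 1 = (-953)·4883 + (1135)·4100.

1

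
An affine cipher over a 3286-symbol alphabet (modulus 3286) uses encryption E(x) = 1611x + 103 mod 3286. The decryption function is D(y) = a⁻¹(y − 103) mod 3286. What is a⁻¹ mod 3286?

Apply the Euclidean algorithm to 3286 and 1611:
3286 = 2×1611 + 64
1611 = 25×64 + 11
64 = 5×11 + 9
11 = 1×9 + 2
9 = 4×2 + 1
2 = 2×1 + 0
The gcd is 1. Working backward:
1 = 9 − 4·2
1 = −4·11 + 5·9
1 = 5·64 − 29·11
1 = −29·1611 + 730·64
1 = 730·3286 − 1489·1611
So 1611·(-1489) ≡ 1 (mod 3286), and -1489 ≡ 1797 (mod 3286).

1797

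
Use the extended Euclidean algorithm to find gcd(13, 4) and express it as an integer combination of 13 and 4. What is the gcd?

1

Repeated division:
13 = 3×4 + 1
4 = 4×1 + 0
gcd(13, 4) = 1.
Working backward:
1 = 13 − 3·4
So 1 = (1)·13 + (-3)·4.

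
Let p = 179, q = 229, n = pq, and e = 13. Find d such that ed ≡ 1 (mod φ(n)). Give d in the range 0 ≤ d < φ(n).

21853

φ(n) = (p−1)(q−1) = 178·228 = 40584.
Need d with 13·d ≡ 1 (mod 40584). Apply the extended Euclidean algorithm:
40584 = 3121*13 + 11
13 = 1*11 + 2
11 = 5*2 + 1
2 = 2*1 + 0
Back-substitute:
1 = 11 − 5·2
1 = −5·13 + 6·11
1 = 6·40584 − 18731·13
So 13·(-18731) ≡ 1 (mod 40584), hence d ≡ -18731 ≡ 21853 (mod 40584).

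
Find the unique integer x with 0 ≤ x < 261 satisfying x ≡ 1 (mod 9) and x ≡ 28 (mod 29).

28

Write x = 1 + 9·k. Then 9·k ≡ 28 − 1 ≡ 27 (mod 29).
Need 9⁻¹ mod 29. Extended Euclid on (29, 9):
29 = 3·9 + 2
9 = 4·2 + 1
2 = 2·1 + 0
Back-substitute:
1 = 9 − 4·2
1 = −4·29 + 13·9
9⁻¹ ≡ 13 (mod 29), so k ≡ 13·27 ≡ 3 (mod 29).
x = 1 + 9·3 = 28.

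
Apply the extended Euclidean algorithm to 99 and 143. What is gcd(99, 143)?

Euclidean algorithm:
143 = 1*99 + 44
99 = 2*44 + 11
44 = 4*11 + 0
gcd(99, 143) = 11.
Working backward:
11 = 99 − 2·44
11 = −2·143 + 3·99
So 11 = (-2)·143 + (3)·99.

11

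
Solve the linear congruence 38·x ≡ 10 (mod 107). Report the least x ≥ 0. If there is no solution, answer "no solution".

First find gcd(38, 107):
107 = 2·38 + 31
38 = 1·31 + 7
31 = 4·7 + 3
7 = 2·3 + 1
3 = 3·1 + 0
gcd = 1, so a unique solution mod 107 exists.
Back-substitute for the Bézout coefficients:
1 = 7 − 2·3
1 = −2·31 + 9·7
1 = 9·38 − 11·31
1 = −11·107 + 31·38
So 38·(31) ≡ 1 (mod 107), giving 38⁻¹ ≡ 31.
x ≡ 38⁻¹·10 ≡ 31·10 ≡ 96 (mod 107).

96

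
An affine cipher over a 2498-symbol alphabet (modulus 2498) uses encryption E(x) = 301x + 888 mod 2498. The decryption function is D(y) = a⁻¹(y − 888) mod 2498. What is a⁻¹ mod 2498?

Run Euclid on (2498, 301):
2498 = 8·301 + 90
301 = 3·90 + 31
90 = 2·31 + 28
31 = 1·28 + 3
28 = 9·3 + 1
3 = 3·1 + 0
Since gcd(301, 2498) = 1, back-substitute to write 1 as a combination:
1 = 28 − 9·3
1 = −9·31 + 10·28
1 = 10·90 − 29·31
1 = −29·301 + 97·90
1 = 97·2498 − 805·301
Hence 301⁻¹ ≡ -805 ≡ 1693 (mod 2498).

1693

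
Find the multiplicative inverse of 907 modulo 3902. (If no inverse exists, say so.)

gcd(3902, 907) by repeated division:
3902 = 4×907 + 274
907 = 3×274 + 85
274 = 3×85 + 19
85 = 4×19 + 9
19 = 2×9 + 1
9 = 9×1 + 0
The gcd is 1. Working backward:
1 = 19 − 2·9
1 = −2·85 + 9·19
1 = 9·274 − 29·85
1 = −29·907 + 96·274
1 = 96·3902 − 413·907
Hence 907⁻¹ ≡ -413 ≡ 3489 (mod 3902).

3489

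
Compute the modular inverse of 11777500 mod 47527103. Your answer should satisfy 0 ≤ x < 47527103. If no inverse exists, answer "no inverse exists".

41636337

Run Euclid on (47527103, 11777500):
47527103 = 4·11777500 + 417103
11777500 = 28·417103 + 98616
417103 = 4·98616 + 22639
98616 = 4·22639 + 8060
22639 = 2·8060 + 6519
8060 = 1·6519 + 1541
6519 = 4·1541 + 355
1541 = 4·355 + 121
355 = 2·121 + 113
121 = 1·113 + 8
113 = 14·8 + 1
8 = 8·1 + 0
Since gcd(11777500, 47527103) = 1, back-substitute to write 1 as a combination:
1 = 113 − 14·8
1 = −14·121 + 15·113
1 = 15·355 − 44·121
1 = −44·1541 + 191·355
1 = 191·6519 − 808·1541
1 = −808·8060 + 999·6519
1 = 999·22639 − 2806·8060
1 = −2806·98616 + 12223·22639
1 = 12223·417103 − 51698·98616
1 = −51698·11777500 + 1459767·417103
1 = 1459767·47527103 − 5890766·11777500
Thus 11777500·(-5890766) ≡ 1 (mod 47527103); reducing, -5890766 mod 47527103 = 41636337.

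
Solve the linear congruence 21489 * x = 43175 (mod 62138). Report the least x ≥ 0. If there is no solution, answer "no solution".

First find gcd(21489, 62138):
62138 = 2·21489 + 19160
21489 = 1·19160 + 2329
19160 = 8·2329 + 528
2329 = 4·528 + 217
528 = 2·217 + 94
217 = 2·94 + 29
94 = 3·29 + 7
29 = 4·7 + 1
7 = 7·1 + 0
gcd = 1, so a unique solution mod 62138 exists.
Back-substitute for the Bézout coefficients:
1 = 29 − 4·7
1 = −4·94 + 13·29
1 = 13·217 − 30·94
1 = −30·528 + 73·217
1 = 73·2329 − 322·528
1 = −322·19160 + 2649·2329
1 = 2649·21489 − 2971·19160
1 = −2971·62138 + 8591·21489
So 21489·(8591) ≡ 1 (mod 62138), giving 21489⁻¹ ≡ 8591.
x ≡ 21489⁻¹·43175 ≡ 8591·43175 ≡ 14703 (mod 62138).

14703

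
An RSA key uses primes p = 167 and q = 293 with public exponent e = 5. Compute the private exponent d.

φ(n) = (p−1)(q−1) = 166·292 = 48472.
Need d with 5·d ≡ 1 (mod 48472). Apply the extended Euclidean algorithm:
48472 = 9694*5 + 2
5 = 2*2 + 1
2 = 2*1 + 0
Back-substitute:
1 = 5 − 2·2
1 = −2·48472 + 19389·5
So 5·19389 ≡ 1 (mod 48472), hence d = 19389.

19389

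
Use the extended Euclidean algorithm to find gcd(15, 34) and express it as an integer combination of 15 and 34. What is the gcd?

Apply Euclid's algorithm to 34 and 15:
34 = 2×15 + 4
15 = 3×4 + 3
4 = 1×3 + 1
3 = 3×1 + 0
gcd(15, 34) = 1.
Express as a combination:
1 = 4 − 3
1 = −15 + 4·4
1 = 4·34 − 9·15
So 1 = (4)·34 + (-9)·15.

1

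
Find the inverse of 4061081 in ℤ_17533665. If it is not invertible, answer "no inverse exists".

1941656

Run Euclid on (17533665, 4061081):
17533665 = 4×4061081 + 1289341
4061081 = 3×1289341 + 193058
1289341 = 6×193058 + 130993
193058 = 1×130993 + 62065
130993 = 2×62065 + 6863
62065 = 9×6863 + 298
6863 = 23×298 + 9
298 = 33×9 + 1
9 = 9×1 + 0
gcd = 1, so the inverse exists. Back-substitute:
1 = 298 − 33·9
1 = −33·6863 + 760·298
1 = 760·62065 − 6873·6863
1 = −6873·130993 + 14506·62065
1 = 14506·193058 − 21379·130993
1 = −21379·1289341 + 142780·193058
1 = 142780·4061081 − 449719·1289341
1 = −449719·17533665 + 1941656·4061081
So 4061081·1941656 ≡ 1 (mod 17533665).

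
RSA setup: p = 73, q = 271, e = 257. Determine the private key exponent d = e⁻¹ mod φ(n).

13313

φ(n) = (p−1)(q−1) = 72·270 = 19440.
Need d with 257·d ≡ 1 (mod 19440). Apply the extended Euclidean algorithm:
19440 = 75*257 + 165
257 = 1*165 + 92
165 = 1*92 + 73
92 = 1*73 + 19
73 = 3*19 + 16
19 = 1*16 + 3
16 = 5*3 + 1
3 = 3*1 + 0
Back-substitute:
1 = 16 − 5·3
1 = −5·19 + 6·16
1 = 6·73 − 23·19
1 = −23·92 + 29·73
1 = 29·165 − 52·92
1 = −52·257 + 81·165
1 = 81·19440 − 6127·257
So 257·(-6127) ≡ 1 (mod 19440), hence d ≡ -6127 ≡ 13313 (mod 19440).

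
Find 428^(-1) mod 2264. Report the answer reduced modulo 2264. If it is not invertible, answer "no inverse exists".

Compute gcd(428, 2264):
2264 = 5·428 + 124
428 = 3·124 + 56
124 = 2·56 + 12
56 = 4·12 + 8
12 = 1·8 + 4
8 = 2·4 + 0
The gcd is 4, not 1, hence no inverse exists.

no inverse exists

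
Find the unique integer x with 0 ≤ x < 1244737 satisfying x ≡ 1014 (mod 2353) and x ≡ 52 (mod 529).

852800

Write x = 1014 + 2353·k. Then 2353·k ≡ 52 − 1014 ≡ 96 (mod 529).
Need 2353⁻¹ mod 529. Extended Euclid on (529, 237):
529 = 2*237 + 55
237 = 4*55 + 17
55 = 3*17 + 4
17 = 4*4 + 1
4 = 4*1 + 0
Back-substitute:
1 = 17 − 4·4
1 = −4·55 + 13·17
1 = 13·237 − 56·55
1 = −56·529 + 125·237
2353⁻¹ ≡ 125 (mod 529), so k ≡ 125·96 ≡ 362 (mod 529).
x = 1014 + 2353·362 = 852800.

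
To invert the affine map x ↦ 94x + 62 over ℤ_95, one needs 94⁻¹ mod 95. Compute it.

Apply the Euclidean algorithm to 95 and 94:
95 = 1·94 + 1
94 = 94·1 + 0
The gcd is 1. Working backward:
1 = 95 − 94
Hence 94⁻¹ ≡ -1 ≡ 94 (mod 95).

94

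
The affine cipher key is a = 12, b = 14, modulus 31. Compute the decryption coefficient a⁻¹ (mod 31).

gcd(31, 12) by repeated division:
31 = 2×12 + 7
12 = 1×7 + 5
7 = 1×5 + 2
5 = 2×2 + 1
2 = 2×1 + 0
gcd = 1, so the inverse exists. Back-substitute:
1 = 5 − 2·2
1 = −2·7 + 3·5
1 = 3·12 − 5·7
1 = −5·31 + 13·12
So 12·13 ≡ 1 (mod 31).

13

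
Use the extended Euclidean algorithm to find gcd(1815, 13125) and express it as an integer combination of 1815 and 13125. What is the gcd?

15

Euclidean algorithm:
13125 = 7×1815 + 420
1815 = 4×420 + 135
420 = 3×135 + 15
135 = 9×15 + 0
gcd(1815, 13125) = 15.
Working backward:
15 = 420 − 3·135
15 = −3·1815 + 13·420
15 = 13·13125 − 94·1815
So 15 = (13)·13125 + (-94)·1815.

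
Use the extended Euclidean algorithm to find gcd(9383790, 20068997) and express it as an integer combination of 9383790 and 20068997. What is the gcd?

13

Euclidean algorithm:
20068997 = 2*9383790 + 1301417
9383790 = 7*1301417 + 273871
1301417 = 4*273871 + 205933
273871 = 1*205933 + 67938
205933 = 3*67938 + 2119
67938 = 32*2119 + 130
2119 = 16*130 + 39
130 = 3*39 + 13
39 = 3*13 + 0
gcd(9383790, 20068997) = 13.
Working backward:
13 = 130 − 3·39
13 = −3·2119 + 49·130
13 = 49·67938 − 1571·2119
13 = −1571·205933 + 4762·67938
13 = 4762·273871 − 6333·205933
13 = −6333·1301417 + 30094·273871
13 = 30094·9383790 − 216991·1301417
13 = −216991·20068997 + 464076·9383790
So 13 = (-216991)·20068997 + (464076)·9383790.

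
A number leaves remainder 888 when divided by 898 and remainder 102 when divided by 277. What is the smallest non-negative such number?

Write x = 888 + 898·k. Then 898·k ≡ 102 − 888 ≡ 45 (mod 277).
Need 898⁻¹ mod 277. Extended Euclid on (277, 67):
277 = 4·67 + 9
67 = 7·9 + 4
9 = 2·4 + 1
4 = 4·1 + 0
Back-substitute:
1 = 9 − 2·4
1 = −2·67 + 15·9
1 = 15·277 − 62·67
898⁻¹ ≡ 215 (mod 277), so k ≡ 215·45 ≡ 257 (mod 277).
x = 888 + 898·257 = 231674.

231674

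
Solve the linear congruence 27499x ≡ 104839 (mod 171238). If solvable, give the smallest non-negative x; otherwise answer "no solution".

First find gcd(27499, 171238):
171238 = 6×27499 + 6244
27499 = 4×6244 + 2523
6244 = 2×2523 + 1198
2523 = 2×1198 + 127
1198 = 9×127 + 55
127 = 2×55 + 17
55 = 3×17 + 4
17 = 4×4 + 1
4 = 4×1 + 0
gcd = 1, so a unique solution mod 171238 exists.
Back-substitute for the Bézout coefficients:
1 = 17 − 4·4
1 = −4·55 + 13·17
1 = 13·127 − 30·55
1 = −30·1198 + 283·127
1 = 283·2523 − 596·1198
1 = −596·6244 + 1475·2523
1 = 1475·27499 − 6496·6244
1 = −6496·171238 + 40451·27499
So 27499·(40451) ≡ 1 (mod 171238), giving 27499⁻¹ ≡ 40451.
x ≡ 27499⁻¹·104839 ≡ 40451·104839 ≡ 133319 (mod 171238).

133319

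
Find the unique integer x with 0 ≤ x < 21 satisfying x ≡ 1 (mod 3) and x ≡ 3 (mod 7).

Write x = 1 + 3·k. Then 3·k ≡ 3 − 1 ≡ 2 (mod 7).
Need 3⁻¹ mod 7. Extended Euclid on (7, 3):
7 = 2×3 + 1
3 = 3×1 + 0
Back-substitute:
1 = 7 − 2·3
3⁻¹ ≡ 5 (mod 7), so k ≡ 5·2 ≡ 3 (mod 7).
x = 1 + 3·3 = 10.

10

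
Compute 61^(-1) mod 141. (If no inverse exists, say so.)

37

Extended Euclidean algorithm:
141 = 2·61 + 19
61 = 3·19 + 4
19 = 4·4 + 3
4 = 1·3 + 1
3 = 3·1 + 0
The gcd is 1. Working backward:
1 = 4 − 3
1 = −19 + 5·4
1 = 5·61 − 16·19
1 = −16·141 + 37·61
So 61·37 ≡ 1 (mod 141).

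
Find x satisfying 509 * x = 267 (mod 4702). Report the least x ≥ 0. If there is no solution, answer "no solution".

First find gcd(509, 4702):
4702 = 9*509 + 121
509 = 4*121 + 25
121 = 4*25 + 21
25 = 1*21 + 4
21 = 5*4 + 1
4 = 4*1 + 0
gcd = 1, so a unique solution mod 4702 exists.
Back-substitute for the Bézout coefficients:
1 = 21 − 5·4
1 = −5·25 + 6·21
1 = 6·121 − 29·25
1 = −29·509 + 122·121
1 = 122·4702 − 1127·509
So 509·(-1127) ≡ 1 (mod 4702), giving 509⁻¹ ≡ 3575.
x ≡ 509⁻¹·267 ≡ 3575·267 ≡ 19 (mod 4702).

19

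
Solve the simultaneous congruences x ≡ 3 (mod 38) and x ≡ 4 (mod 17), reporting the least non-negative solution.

497

Write x = 3 + 38·k. Then 38·k ≡ 4 − 3 ≡ 1 (mod 17).
Need 38⁻¹ mod 17. Extended Euclid on (17, 4):
17 = 4*4 + 1
4 = 4*1 + 0
Back-substitute:
1 = 17 − 4·4
38⁻¹ ≡ 13 (mod 17), so k ≡ 13·1 ≡ 13 (mod 17).
x = 3 + 38·13 = 497.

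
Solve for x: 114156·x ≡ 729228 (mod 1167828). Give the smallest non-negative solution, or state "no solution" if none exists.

First find gcd(114156, 1167828):
1167828 = 10·114156 + 26268
114156 = 4·26268 + 9084
26268 = 2·9084 + 8100
9084 = 1·8100 + 984
8100 = 8·984 + 228
984 = 4·228 + 72
228 = 3·72 + 12
72 = 6·12 + 0
gcd = 12 and 12 | 729228, so solutions exist. Divide through by 12: 9513x ≡ 60769 (mod 97319).
Now find 9513⁻¹ mod 97319:
97319 = 10·9513 + 2189
9513 = 4·2189 + 757
2189 = 2·757 + 675
757 = 1·675 + 82
675 = 8·82 + 19
82 = 4·19 + 6
19 = 3·6 + 1
6 = 6·1 + 0
Back-substitute:
1 = 19 − 3·6
1 = −3·82 + 13·19
1 = 13·675 − 107·82
1 = −107·757 + 120·675
1 = 120·2189 − 347·757
1 = −347·9513 + 1508·2189
1 = 1508·97319 − 15427·9513
So 9513·(-15427) ≡ 1 (mod 97319), i.e. 9513⁻¹ ≡ 81892.
Then x ≡ 81892·60769 ≡ 87883 (mod 97319); the smallest non-negative solution is x = 87883.

87883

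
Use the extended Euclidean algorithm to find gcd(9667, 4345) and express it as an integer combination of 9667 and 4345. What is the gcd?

Apply Euclid's algorithm to 9667 and 4345:
9667 = 2×4345 + 977
4345 = 4×977 + 437
977 = 2×437 + 103
437 = 4×103 + 25
103 = 4×25 + 3
25 = 8×3 + 1
3 = 3×1 + 0
gcd(9667, 4345) = 1.
Express as a combination:
1 = 25 − 8·3
1 = −8·103 + 33·25
1 = 33·437 − 140·103
1 = −140·977 + 313·437
1 = 313·4345 − 1392·977
1 = −1392·9667 + 3097·4345
So 1 = (-1392)·9667 + (3097)·4345.

1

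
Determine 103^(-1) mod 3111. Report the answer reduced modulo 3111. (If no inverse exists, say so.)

1480

Extended Euclidean algorithm:
3111 = 30·103 + 21
103 = 4·21 + 19
21 = 1·19 + 2
19 = 9·2 + 1
2 = 2·1 + 0
Since gcd(103, 3111) = 1, back-substitute to write 1 as a combination:
1 = 19 − 9·2
1 = −9·21 + 10·19
1 = 10·103 − 49·21
1 = −49·3111 + 1480·103
So 103·1480 ≡ 1 (mod 3111).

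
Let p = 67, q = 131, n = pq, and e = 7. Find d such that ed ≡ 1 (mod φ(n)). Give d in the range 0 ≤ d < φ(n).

4903

φ(n) = (p−1)(q−1) = 66·130 = 8580.
Need d with 7·d ≡ 1 (mod 8580). Apply the extended Euclidean algorithm:
8580 = 1225·7 + 5
7 = 1·5 + 2
5 = 2·2 + 1
2 = 2·1 + 0
Back-substitute:
1 = 5 − 2·2
1 = −2·7 + 3·5
1 = 3·8580 − 3677·7
So 7·(-3677) ≡ 1 (mod 8580), hence d ≡ -3677 ≡ 4903 (mod 8580).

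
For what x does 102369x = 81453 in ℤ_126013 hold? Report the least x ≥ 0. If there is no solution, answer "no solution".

First find gcd(102369, 126013):
126013 = 1*102369 + 23644
102369 = 4*23644 + 7793
23644 = 3*7793 + 265
7793 = 29*265 + 108
265 = 2*108 + 49
108 = 2*49 + 10
49 = 4*10 + 9
10 = 1*9 + 1
9 = 9*1 + 0
gcd = 1, so a unique solution mod 126013 exists.
Back-substitute for the Bézout coefficients:
1 = 10 − 9
1 = −49 + 5·10
1 = 5·108 − 11·49
1 = −11·265 + 27·108
1 = 27·7793 − 794·265
1 = −794·23644 + 2409·7793
1 = 2409·102369 − 10430·23644
1 = −10430·126013 + 12839·102369
So 102369·(12839) ≡ 1 (mod 126013), giving 102369⁻¹ ≡ 12839.
x ≡ 102369⁻¹·81453 ≡ 12839·81453 ≡ 119193 (mod 126013).

119193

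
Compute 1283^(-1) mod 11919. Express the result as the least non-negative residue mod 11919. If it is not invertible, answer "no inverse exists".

10349

Apply the Euclidean algorithm to 11919 and 1283:
11919 = 9*1283 + 372
1283 = 3*372 + 167
372 = 2*167 + 38
167 = 4*38 + 15
38 = 2*15 + 8
15 = 1*8 + 7
8 = 1*7 + 1
7 = 7*1 + 0
Since gcd(1283, 11919) = 1, back-substitute to write 1 as a combination:
1 = 8 − 7
1 = −15 + 2·8
1 = 2·38 − 5·15
1 = −5·167 + 22·38
1 = 22·372 − 49·167
1 = −49·1283 + 169·372
1 = 169·11919 − 1570·1283
Thus 1283·(-1570) ≡ 1 (mod 11919); reducing, -1570 mod 11919 = 10349.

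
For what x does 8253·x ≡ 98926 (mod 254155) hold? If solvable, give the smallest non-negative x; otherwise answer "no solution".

29822

First find gcd(8253, 254155):
254155 = 30·8253 + 6565
8253 = 1·6565 + 1688
6565 = 3·1688 + 1501
1688 = 1·1501 + 187
1501 = 8·187 + 5
187 = 37·5 + 2
5 = 2·2 + 1
2 = 2·1 + 0
gcd = 1, so a unique solution mod 254155 exists.
Back-substitute for the Bézout coefficients:
1 = 5 − 2·2
1 = −2·187 + 75·5
1 = 75·1501 − 602·187
1 = −602·1688 + 677·1501
1 = 677·6565 − 2633·1688
1 = −2633·8253 + 3310·6565
1 = 3310·254155 − 101933·8253
So 8253·(-101933) ≡ 1 (mod 254155), giving 8253⁻¹ ≡ 152222.
x ≡ 8253⁻¹·98926 ≡ 152222·98926 ≡ 29822 (mod 254155).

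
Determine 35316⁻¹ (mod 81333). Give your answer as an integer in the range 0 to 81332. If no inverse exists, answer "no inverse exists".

Euclidean algorithm on 81333, 35316:
81333 = 2·35316 + 10701
35316 = 3·10701 + 3213
10701 = 3·3213 + 1062
3213 = 3·1062 + 27
1062 = 39·27 + 9
27 = 3·9 + 0
The gcd is 9, not 1, hence no inverse exists.

no inverse exists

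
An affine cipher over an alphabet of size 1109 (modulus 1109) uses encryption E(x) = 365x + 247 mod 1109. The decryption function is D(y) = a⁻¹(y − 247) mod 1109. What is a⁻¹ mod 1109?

79

Run Euclid on (1109, 365):
1109 = 3·365 + 14
365 = 26·14 + 1
14 = 14·1 + 0
Since gcd(365, 1109) = 1, back-substitute to write 1 as a combination:
1 = 365 − 26·14
1 = −26·1109 + 79·365
So 365·79 ≡ 1 (mod 1109).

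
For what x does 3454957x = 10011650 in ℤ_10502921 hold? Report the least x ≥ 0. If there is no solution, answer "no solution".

349753

First find gcd(3454957, 10502921):
10502921 = 3·3454957 + 138050
3454957 = 25·138050 + 3707
138050 = 37·3707 + 891
3707 = 4·891 + 143
891 = 6·143 + 33
143 = 4·33 + 11
33 = 3·11 + 0
gcd = 11 and 11 | 10011650, so solutions exist. Divide through by 11: 314087x ≡ 910150 (mod 954811).
Now find 314087⁻¹ mod 954811:
954811 = 3×314087 + 12550
314087 = 25×12550 + 337
12550 = 37×337 + 81
337 = 4×81 + 13
81 = 6×13 + 3
13 = 4×3 + 1
3 = 3×1 + 0
Back-substitute:
1 = 13 − 4·3
1 = −4·81 + 25·13
1 = 25·337 − 104·81
1 = −104·12550 + 3873·337
1 = 3873·314087 − 96929·12550
1 = −96929·954811 + 294660·314087
So 314087⁻¹ ≡ 294660 (mod 954811).
Then x ≡ 294660·910150 ≡ 349753 (mod 954811); the smallest non-negative solution is x = 349753.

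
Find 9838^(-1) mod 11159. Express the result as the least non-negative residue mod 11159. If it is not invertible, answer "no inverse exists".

gcd(11159, 9838) by repeated division:
11159 = 1×9838 + 1321
9838 = 7×1321 + 591
1321 = 2×591 + 139
591 = 4×139 + 35
139 = 3×35 + 34
35 = 1×34 + 1
34 = 34×1 + 0
gcd = 1, so the inverse exists. Back-substitute:
1 = 35 − 34
1 = −139 + 4·35
1 = 4·591 − 17·139
1 = −17·1321 + 38·591
1 = 38·9838 − 283·1321
1 = −283·11159 + 321·9838
So 9838·321 ≡ 1 (mod 11159).

321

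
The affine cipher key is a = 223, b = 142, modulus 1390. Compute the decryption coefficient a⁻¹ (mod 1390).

Run Euclid on (1390, 223):
1390 = 6*223 + 52
223 = 4*52 + 15
52 = 3*15 + 7
15 = 2*7 + 1
7 = 7*1 + 0
Since gcd(223, 1390) = 1, back-substitute to write 1 as a combination:
1 = 15 − 2·7
1 = −2·52 + 7·15
1 = 7·223 − 30·52
1 = −30·1390 + 187·223
So 223·187 ≡ 1 (mod 1390).

187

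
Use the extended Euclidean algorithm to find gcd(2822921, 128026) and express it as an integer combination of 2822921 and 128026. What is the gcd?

1

Repeated division:
2822921 = 22·128026 + 6349
128026 = 20·6349 + 1046
6349 = 6·1046 + 73
1046 = 14·73 + 24
73 = 3·24 + 1
24 = 24·1 + 0
gcd(2822921, 128026) = 1.
Express as a combination:
1 = 73 − 3·24
1 = −3·1046 + 43·73
1 = 43·6349 − 261·1046
1 = −261·128026 + 5263·6349
1 = 5263·2822921 − 116047·128026
So 1 = (5263)·2822921 + (-116047)·128026.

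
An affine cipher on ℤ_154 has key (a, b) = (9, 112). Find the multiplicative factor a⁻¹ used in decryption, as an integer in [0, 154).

137

gcd(154, 9) by repeated division:
154 = 17×9 + 1
9 = 9×1 + 0
gcd = 1, so the inverse exists. Back-substitute:
1 = 154 − 17·9
So 9·(-17) ≡ 1 (mod 154), and -17 ≡ 137 (mod 154).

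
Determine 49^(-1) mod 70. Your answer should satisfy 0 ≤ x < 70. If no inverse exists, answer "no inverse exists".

no inverse exists

Euclidean algorithm on 70, 49:
70 = 1×49 + 21
49 = 2×21 + 7
21 = 3×7 + 0
Since gcd = 7 > 1, 49 is not a unit mod 70.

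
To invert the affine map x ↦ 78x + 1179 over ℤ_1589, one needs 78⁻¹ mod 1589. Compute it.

876

gcd(1589, 78) by repeated division:
1589 = 20·78 + 29
78 = 2·29 + 20
29 = 1·20 + 9
20 = 2·9 + 2
9 = 4·2 + 1
2 = 2·1 + 0
gcd = 1, so the inverse exists. Back-substitute:
1 = 9 − 4·2
1 = −4·20 + 9·9
1 = 9·29 − 13·20
1 = −13·78 + 35·29
1 = 35·1589 − 713·78
Thus 78·(-713) ≡ 1 (mod 1589); reducing, -713 mod 1589 = 876.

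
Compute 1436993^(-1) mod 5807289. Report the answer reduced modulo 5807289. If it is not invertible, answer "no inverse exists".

Run Euclid on (5807289, 1436993):
5807289 = 4*1436993 + 59317
1436993 = 24*59317 + 13385
59317 = 4*13385 + 5777
13385 = 2*5777 + 1831
5777 = 3*1831 + 284
1831 = 6*284 + 127
284 = 2*127 + 30
127 = 4*30 + 7
30 = 4*7 + 2
7 = 3*2 + 1
2 = 2*1 + 0
Since gcd(1436993, 5807289) = 1, back-substitute to write 1 as a combination:
1 = 7 − 3·2
1 = −3·30 + 13·7
1 = 13·127 − 55·30
1 = −55·284 + 123·127
1 = 123·1831 − 793·284
1 = −793·5777 + 2502·1831
1 = 2502·13385 − 5797·5777
1 = −5797·59317 + 25690·13385
1 = 25690·1436993 − 622357·59317
1 = −622357·5807289 + 2515118·1436993
So 1436993·2515118 ≡ 1 (mod 5807289).

2515118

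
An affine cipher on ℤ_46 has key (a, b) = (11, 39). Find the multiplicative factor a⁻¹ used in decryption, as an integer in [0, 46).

21

Apply the Euclidean algorithm to 46 and 11:
46 = 4×11 + 2
11 = 5×2 + 1
2 = 2×1 + 0
The gcd is 1. Working backward:
1 = 11 − 5·2
1 = −5·46 + 21·11
So 11·21 ≡ 1 (mod 46).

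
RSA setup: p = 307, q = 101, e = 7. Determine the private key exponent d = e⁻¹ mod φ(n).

8743

φ(n) = (p−1)(q−1) = 306·100 = 30600.
Need d with 7·d ≡ 1 (mod 30600). Apply the extended Euclidean algorithm:
30600 = 4371×7 + 3
7 = 2×3 + 1
3 = 3×1 + 0
Back-substitute:
1 = 7 − 2·3
1 = −2·30600 + 8743·7
So 7·8743 ≡ 1 (mod 30600), hence d = 8743.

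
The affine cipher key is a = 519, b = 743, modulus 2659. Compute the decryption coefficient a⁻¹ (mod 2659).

gcd(2659, 519) by repeated division:
2659 = 5×519 + 64
519 = 8×64 + 7
64 = 9×7 + 1
7 = 7×1 + 0
Since gcd(519, 2659) = 1, back-substitute to write 1 as a combination:
1 = 64 − 9·7
1 = −9·519 + 73·64
1 = 73·2659 − 374·519
Thus 519·(-374) ≡ 1 (mod 2659); reducing, -374 mod 2659 = 2285.

2285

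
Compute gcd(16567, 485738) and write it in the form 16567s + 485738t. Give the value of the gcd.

1

Repeated division:
485738 = 29·16567 + 5295
16567 = 3·5295 + 682
5295 = 7·682 + 521
682 = 1·521 + 161
521 = 3·161 + 38
161 = 4·38 + 9
38 = 4·9 + 2
9 = 4·2 + 1
2 = 2·1 + 0
gcd(16567, 485738) = 1.
Working backward:
1 = 9 − 4·2
1 = −4·38 + 17·9
1 = 17·161 − 72·38
1 = −72·521 + 233·161
1 = 233·682 − 305·521
1 = −305·5295 + 2368·682
1 = 2368·16567 − 7409·5295
1 = −7409·485738 + 217229·16567
So 1 = (-7409)·485738 + (217229)·16567.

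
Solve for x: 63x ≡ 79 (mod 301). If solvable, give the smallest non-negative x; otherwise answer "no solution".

gcd(63, 301):
301 = 4*63 + 49
63 = 1*49 + 14
49 = 3*14 + 7
14 = 2*7 + 0
gcd = 7, but 7 ∤ 79, so the congruence has no solution.

no solution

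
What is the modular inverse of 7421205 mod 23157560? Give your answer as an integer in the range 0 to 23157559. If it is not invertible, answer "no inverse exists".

Compute gcd(7421205, 23157560):
23157560 = 3*7421205 + 893945
7421205 = 8*893945 + 269645
893945 = 3*269645 + 85010
269645 = 3*85010 + 14615
85010 = 5*14615 + 11935
14615 = 1*11935 + 2680
11935 = 4*2680 + 1215
2680 = 2*1215 + 250
1215 = 4*250 + 215
250 = 1*215 + 35
215 = 6*35 + 5
35 = 7*5 + 0
Since gcd = 5 > 1, 7421205 is not a unit mod 23157560.

no inverse exists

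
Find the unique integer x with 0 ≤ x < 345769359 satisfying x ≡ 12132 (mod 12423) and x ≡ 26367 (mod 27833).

127111845

Write x = 12132 + 12423·k. Then 12423·k ≡ 26367 − 12132 ≡ 14235 (mod 27833).
Need 12423⁻¹ mod 27833. Extended Euclid on (27833, 12423):
27833 = 2*12423 + 2987
12423 = 4*2987 + 475
2987 = 6*475 + 137
475 = 3*137 + 64
137 = 2*64 + 9
64 = 7*9 + 1
9 = 9*1 + 0
Back-substitute:
1 = 64 − 7·9
1 = −7·137 + 15·64
1 = 15·475 − 52·137
1 = −52·2987 + 327·475
1 = 327·12423 − 1360·2987
1 = −1360·27833 + 3047·12423
12423⁻¹ ≡ 3047 (mod 27833), so k ≡ 3047·14235 ≡ 10231 (mod 27833).
x = 12132 + 12423·10231 = 127111845.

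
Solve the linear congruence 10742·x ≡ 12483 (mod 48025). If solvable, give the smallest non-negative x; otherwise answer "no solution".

32374

First find gcd(10742, 48025):
48025 = 4×10742 + 5057
10742 = 2×5057 + 628
5057 = 8×628 + 33
628 = 19×33 + 1
33 = 33×1 + 0
gcd = 1, so a unique solution mod 48025 exists.
Back-substitute for the Bézout coefficients:
1 = 628 − 19·33
1 = −19·5057 + 153·628
1 = 153·10742 − 325·5057
1 = −325·48025 + 1453·10742
So 10742·(1453) ≡ 1 (mod 48025), giving 10742⁻¹ ≡ 1453.
x ≡ 10742⁻¹·12483 ≡ 1453·12483 ≡ 32374 (mod 48025).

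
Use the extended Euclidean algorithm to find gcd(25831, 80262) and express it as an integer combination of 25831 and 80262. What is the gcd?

Repeated division:
80262 = 3*25831 + 2769
25831 = 9*2769 + 910
2769 = 3*910 + 39
910 = 23*39 + 13
39 = 3*13 + 0
gcd(25831, 80262) = 13.
Back-substituting:
13 = 910 − 23·39
13 = −23·2769 + 70·910
13 = 70·25831 − 653·2769
13 = −653·80262 + 2029·25831
So 13 = (-653)·80262 + (2029)·25831.

13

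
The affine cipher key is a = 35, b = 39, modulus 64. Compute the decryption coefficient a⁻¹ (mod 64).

11

gcd(64, 35) by repeated division:
64 = 1×35 + 29
35 = 1×29 + 6
29 = 4×6 + 5
6 = 1×5 + 1
5 = 5×1 + 0
Since gcd(35, 64) = 1, back-substitute to write 1 as a combination:
1 = 6 − 5
1 = −29 + 5·6
1 = 5·35 − 6·29
1 = −6·64 + 11·35
So 35·11 ≡ 1 (mod 64).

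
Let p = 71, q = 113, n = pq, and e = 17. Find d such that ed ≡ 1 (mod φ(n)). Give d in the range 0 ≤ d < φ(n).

5073

φ(n) = (p−1)(q−1) = 70·112 = 7840.
Need d with 17·d ≡ 1 (mod 7840). Apply the extended Euclidean algorithm:
7840 = 461×17 + 3
17 = 5×3 + 2
3 = 1×2 + 1
2 = 2×1 + 0
Back-substitute:
1 = 3 − 2
1 = −17 + 6·3
1 = 6·7840 − 2767·17
So 17·(-2767) ≡ 1 (mod 7840), hence d ≡ -2767 ≡ 5073 (mod 7840).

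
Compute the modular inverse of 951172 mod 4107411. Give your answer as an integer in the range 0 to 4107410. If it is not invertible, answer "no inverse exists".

Extended Euclidean algorithm:
4107411 = 4×951172 + 302723
951172 = 3×302723 + 43003
302723 = 7×43003 + 1702
43003 = 25×1702 + 453
1702 = 3×453 + 343
453 = 1×343 + 110
343 = 3×110 + 13
110 = 8×13 + 6
13 = 2×6 + 1
6 = 6×1 + 0
Since gcd(951172, 4107411) = 1, back-substitute to write 1 as a combination:
1 = 13 − 2·6
1 = −2·110 + 17·13
1 = 17·343 − 53·110
1 = −53·453 + 70·343
1 = 70·1702 − 263·453
1 = −263·43003 + 6645·1702
1 = 6645·302723 − 46778·43003
1 = −46778·951172 + 146979·302723
1 = 146979·4107411 − 634694·951172
Thus 951172·(-634694) ≡ 1 (mod 4107411); reducing, -634694 mod 4107411 = 3472717.

3472717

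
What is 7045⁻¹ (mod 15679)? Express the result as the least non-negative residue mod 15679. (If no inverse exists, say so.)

3641

gcd(15679, 7045) by repeated division:
15679 = 2×7045 + 1589
7045 = 4×1589 + 689
1589 = 2×689 + 211
689 = 3×211 + 56
211 = 3×56 + 43
56 = 1×43 + 13
43 = 3×13 + 4
13 = 3×4 + 1
4 = 4×1 + 0
The gcd is 1. Working backward:
1 = 13 − 3·4
1 = −3·43 + 10·13
1 = 10·56 − 13·43
1 = −13·211 + 49·56
1 = 49·689 − 160·211
1 = −160·1589 + 369·689
1 = 369·7045 − 1636·1589
1 = −1636·15679 + 3641·7045
So 7045·3641 ≡ 1 (mod 15679).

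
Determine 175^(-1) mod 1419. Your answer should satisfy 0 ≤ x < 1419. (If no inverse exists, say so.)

Extended Euclidean algorithm:
1419 = 8*175 + 19
175 = 9*19 + 4
19 = 4*4 + 3
4 = 1*3 + 1
3 = 3*1 + 0
The gcd is 1. Working backward:
1 = 4 − 3
1 = −19 + 5·4
1 = 5·175 − 46·19
1 = −46·1419 + 373·175
So 175·373 ≡ 1 (mod 1419).

373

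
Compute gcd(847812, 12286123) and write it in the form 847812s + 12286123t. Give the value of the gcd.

Repeated division:
12286123 = 14*847812 + 416755
847812 = 2*416755 + 14302
416755 = 29*14302 + 1997
14302 = 7*1997 + 323
1997 = 6*323 + 59
323 = 5*59 + 28
59 = 2*28 + 3
28 = 9*3 + 1
3 = 3*1 + 0
gcd(847812, 12286123) = 1.
Working backward:
1 = 28 − 9·3
1 = −9·59 + 19·28
1 = 19·323 − 104·59
1 = −104·1997 + 643·323
1 = 643·14302 − 4605·1997
1 = −4605·416755 + 134188·14302
1 = 134188·847812 − 272981·416755
1 = −272981·12286123 + 3955922·847812
So 1 = (-272981)·12286123 + (3955922)·847812.

1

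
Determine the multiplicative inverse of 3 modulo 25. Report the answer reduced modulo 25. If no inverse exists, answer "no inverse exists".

Apply the Euclidean algorithm to 25 and 3:
25 = 8·3 + 1
3 = 3·1 + 0
Since gcd(3, 25) = 1, back-substitute to write 1 as a combination:
1 = 25 − 8·3
So 3·(-8) ≡ 1 (mod 25), and -8 ≡ 17 (mod 25).

17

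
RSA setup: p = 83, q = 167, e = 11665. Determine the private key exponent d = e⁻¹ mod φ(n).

1601

φ(n) = (p−1)(q−1) = 82·166 = 13612.
Need d with 11665·d ≡ 1 (mod 13612). Apply the extended Euclidean algorithm:
13612 = 1×11665 + 1947
11665 = 5×1947 + 1930
1947 = 1×1930 + 17
1930 = 113×17 + 9
17 = 1×9 + 8
9 = 1×8 + 1
8 = 8×1 + 0
Back-substitute:
1 = 9 − 8
1 = −17 + 2·9
1 = 2·1930 − 227·17
1 = −227·1947 + 229·1930
1 = 229·11665 − 1372·1947
1 = −1372·13612 + 1601·11665
So 11665·1601 ≡ 1 (mod 13612), hence d = 1601.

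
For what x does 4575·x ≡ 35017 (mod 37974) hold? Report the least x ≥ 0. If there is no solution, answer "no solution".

no solution

gcd(4575, 37974):
37974 = 8×4575 + 1374
4575 = 3×1374 + 453
1374 = 3×453 + 15
453 = 30×15 + 3
15 = 5×3 + 0
gcd = 3, but 3 ∤ 35017, so the congruence has no solution.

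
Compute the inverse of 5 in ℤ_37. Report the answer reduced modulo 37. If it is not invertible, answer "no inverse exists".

15

Apply the Euclidean algorithm to 37 and 5:
37 = 7·5 + 2
5 = 2·2 + 1
2 = 2·1 + 0
The gcd is 1. Working backward:
1 = 5 − 2·2
1 = −2·37 + 15·5
So 5·15 ≡ 1 (mod 37).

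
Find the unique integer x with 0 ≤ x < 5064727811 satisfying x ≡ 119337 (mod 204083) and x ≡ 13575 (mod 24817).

2938098205

Write x = 119337 + 204083·k. Then 204083·k ≡ 13575 − 119337 ≡ 18323 (mod 24817).
Need 204083⁻¹ mod 24817. Extended Euclid on (24817, 5547):
24817 = 4·5547 + 2629
5547 = 2·2629 + 289
2629 = 9·289 + 28
289 = 10·28 + 9
28 = 3·9 + 1
9 = 9·1 + 0
Back-substitute:
1 = 28 − 3·9
1 = −3·289 + 31·28
1 = 31·2629 − 282·289
1 = −282·5547 + 595·2629
1 = 595·24817 − 2662·5547
204083⁻¹ ≡ 22155 (mod 24817), so k ≡ 22155·18323 ≡ 14396 (mod 24817).
x = 119337 + 204083·14396 = 2938098205.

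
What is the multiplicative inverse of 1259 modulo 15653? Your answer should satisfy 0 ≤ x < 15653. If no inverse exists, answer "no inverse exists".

Run Euclid on (15653, 1259):
15653 = 12·1259 + 545
1259 = 2·545 + 169
545 = 3·169 + 38
169 = 4·38 + 17
38 = 2·17 + 4
17 = 4·4 + 1
4 = 4·1 + 0
gcd = 1, so the inverse exists. Back-substitute:
1 = 17 − 4·4
1 = −4·38 + 9·17
1 = 9·169 − 40·38
1 = −40·545 + 129·169
1 = 129·1259 − 298·545
1 = −298·15653 + 3705·1259
So 1259·3705 ≡ 1 (mod 15653).

3705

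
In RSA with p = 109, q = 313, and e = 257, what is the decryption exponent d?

φ(n) = (p−1)(q−1) = 108·312 = 33696.
Need d with 257·d ≡ 1 (mod 33696). Apply the extended Euclidean algorithm:
33696 = 131×257 + 29
257 = 8×29 + 25
29 = 1×25 + 4
25 = 6×4 + 1
4 = 4×1 + 0
Back-substitute:
1 = 25 − 6·4
1 = −6·29 + 7·25
1 = 7·257 − 62·29
1 = −62·33696 + 8129·257
So 257·8129 ≡ 1 (mod 33696), hence d = 8129.

8129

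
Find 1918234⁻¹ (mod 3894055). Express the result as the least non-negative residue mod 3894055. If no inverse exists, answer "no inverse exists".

2661944

Apply the Euclidean algorithm to 3894055 and 1918234:
3894055 = 2×1918234 + 57587
1918234 = 33×57587 + 17863
57587 = 3×17863 + 3998
17863 = 4×3998 + 1871
3998 = 2×1871 + 256
1871 = 7×256 + 79
256 = 3×79 + 19
79 = 4×19 + 3
19 = 6×3 + 1
3 = 3×1 + 0
The gcd is 1. Working backward:
1 = 19 − 6·3
1 = −6·79 + 25·19
1 = 25·256 − 81·79
1 = −81·1871 + 592·256
1 = 592·3998 − 1265·1871
1 = −1265·17863 + 5652·3998
1 = 5652·57587 − 18221·17863
1 = −18221·1918234 + 606945·57587
1 = 606945·3894055 − 1232111·1918234
Hence 1918234⁻¹ ≡ -1232111 ≡ 2661944 (mod 3894055).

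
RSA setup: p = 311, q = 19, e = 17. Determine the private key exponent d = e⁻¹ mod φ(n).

φ(n) = (p−1)(q−1) = 310·18 = 5580.
Need d with 17·d ≡ 1 (mod 5580). Apply the extended Euclidean algorithm:
5580 = 328·17 + 4
17 = 4·4 + 1
4 = 4·1 + 0
Back-substitute:
1 = 17 − 4·4
1 = −4·5580 + 1313·17
So 17·1313 ≡ 1 (mod 5580), hence d = 1313.

1313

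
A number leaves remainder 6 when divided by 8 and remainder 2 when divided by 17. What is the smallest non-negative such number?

Write x = 6 + 8·k. Then 8·k ≡ 2 − 6 ≡ 13 (mod 17).
Need 8⁻¹ mod 17. Extended Euclid on (17, 8):
17 = 2*8 + 1
8 = 8*1 + 0
Back-substitute:
1 = 17 − 2·8
8⁻¹ ≡ 15 (mod 17), so k ≡ 15·13 ≡ 8 (mod 17).
x = 6 + 8·8 = 70.

70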